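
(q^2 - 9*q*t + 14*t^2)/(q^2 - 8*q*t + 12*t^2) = (q - 7*t)/(q - 6*t)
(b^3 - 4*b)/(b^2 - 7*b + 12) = b*(b^2 - 4)/(b^2 - 7*b + 12)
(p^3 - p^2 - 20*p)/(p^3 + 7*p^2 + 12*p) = (p - 5)/(p + 3)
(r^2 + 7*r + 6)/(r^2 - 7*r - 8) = (r + 6)/(r - 8)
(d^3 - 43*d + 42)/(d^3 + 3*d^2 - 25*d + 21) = (d - 6)/(d - 3)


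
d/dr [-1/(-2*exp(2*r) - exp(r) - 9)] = (-4*exp(r) - 1)*exp(r)/(2*exp(2*r) + exp(r) + 9)^2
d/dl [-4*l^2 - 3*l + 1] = -8*l - 3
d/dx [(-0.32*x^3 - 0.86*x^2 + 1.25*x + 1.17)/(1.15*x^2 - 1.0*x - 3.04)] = (-0.368*x^4 + 0.64*x^3 + 2.3409*x^2 + 2.5378*x - 2.63)/(1.3225*x^4 - 2.3*x^3 - 5.992*x^2 + 6.08*x + 9.2416)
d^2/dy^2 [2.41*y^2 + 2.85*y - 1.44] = 4.82000000000000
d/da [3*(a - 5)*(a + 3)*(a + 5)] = 9*a^2 + 18*a - 75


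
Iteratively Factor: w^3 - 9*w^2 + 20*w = (w)*(w^2 - 9*w + 20) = w*(w - 5)*(w - 4)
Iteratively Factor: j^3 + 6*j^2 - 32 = (j + 4)*(j^2 + 2*j - 8) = (j + 4)^2*(j - 2)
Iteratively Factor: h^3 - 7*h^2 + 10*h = (h - 2)*(h^2 - 5*h) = (h - 5)*(h - 2)*(h)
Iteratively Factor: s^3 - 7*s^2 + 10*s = (s - 2)*(s^2 - 5*s) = (s - 5)*(s - 2)*(s)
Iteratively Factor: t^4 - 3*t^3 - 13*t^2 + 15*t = (t - 1)*(t^3 - 2*t^2 - 15*t) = t*(t - 1)*(t^2 - 2*t - 15) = t*(t - 1)*(t + 3)*(t - 5)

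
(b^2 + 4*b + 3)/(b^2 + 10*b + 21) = (b + 1)/(b + 7)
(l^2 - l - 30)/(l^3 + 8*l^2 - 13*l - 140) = (l - 6)/(l^2 + 3*l - 28)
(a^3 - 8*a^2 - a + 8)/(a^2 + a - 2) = (a^2 - 7*a - 8)/(a + 2)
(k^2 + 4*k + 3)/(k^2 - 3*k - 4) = (k + 3)/(k - 4)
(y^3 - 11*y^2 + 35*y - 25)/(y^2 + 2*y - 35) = (y^2 - 6*y + 5)/(y + 7)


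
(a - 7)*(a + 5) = a^2 - 2*a - 35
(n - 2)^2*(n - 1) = n^3 - 5*n^2 + 8*n - 4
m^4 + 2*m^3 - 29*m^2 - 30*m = m*(m - 5)*(m + 1)*(m + 6)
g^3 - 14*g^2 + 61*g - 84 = (g - 7)*(g - 4)*(g - 3)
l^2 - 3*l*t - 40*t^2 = (l - 8*t)*(l + 5*t)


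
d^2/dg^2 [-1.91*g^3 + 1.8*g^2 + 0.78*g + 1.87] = 3.6 - 11.46*g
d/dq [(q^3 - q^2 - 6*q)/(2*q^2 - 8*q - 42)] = (q^4 - 8*q^3 - 53*q^2 + 42*q + 126)/(2*(q^4 - 8*q^3 - 26*q^2 + 168*q + 441))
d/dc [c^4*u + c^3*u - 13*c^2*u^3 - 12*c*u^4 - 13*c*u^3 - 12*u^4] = u*(4*c^3 + 3*c^2 - 26*c*u^2 - 12*u^3 - 13*u^2)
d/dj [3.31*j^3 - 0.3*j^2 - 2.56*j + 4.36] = 9.93*j^2 - 0.6*j - 2.56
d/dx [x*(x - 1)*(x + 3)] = 3*x^2 + 4*x - 3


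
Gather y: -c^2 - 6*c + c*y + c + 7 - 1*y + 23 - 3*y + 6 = -c^2 - 5*c + y*(c - 4) + 36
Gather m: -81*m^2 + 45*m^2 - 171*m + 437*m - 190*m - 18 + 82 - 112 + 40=-36*m^2 + 76*m - 8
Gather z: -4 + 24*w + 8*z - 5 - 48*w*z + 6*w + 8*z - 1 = 30*w + z*(16 - 48*w) - 10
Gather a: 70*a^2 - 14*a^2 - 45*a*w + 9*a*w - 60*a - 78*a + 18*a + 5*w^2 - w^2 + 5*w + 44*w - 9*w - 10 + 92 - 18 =56*a^2 + a*(-36*w - 120) + 4*w^2 + 40*w + 64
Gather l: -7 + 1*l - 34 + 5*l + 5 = 6*l - 36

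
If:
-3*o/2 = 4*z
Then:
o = -8*z/3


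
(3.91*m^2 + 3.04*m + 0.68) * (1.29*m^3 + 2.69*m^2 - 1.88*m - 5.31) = 5.0439*m^5 + 14.4395*m^4 + 1.704*m^3 - 24.6481*m^2 - 17.4208*m - 3.6108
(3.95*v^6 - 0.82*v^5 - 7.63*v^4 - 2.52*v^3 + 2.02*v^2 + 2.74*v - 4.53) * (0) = 0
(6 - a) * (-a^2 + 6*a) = a^3 - 12*a^2 + 36*a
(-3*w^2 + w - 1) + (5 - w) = 4 - 3*w^2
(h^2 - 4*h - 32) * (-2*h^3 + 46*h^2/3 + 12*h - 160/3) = -2*h^5 + 70*h^4/3 + 44*h^3/3 - 592*h^2 - 512*h/3 + 5120/3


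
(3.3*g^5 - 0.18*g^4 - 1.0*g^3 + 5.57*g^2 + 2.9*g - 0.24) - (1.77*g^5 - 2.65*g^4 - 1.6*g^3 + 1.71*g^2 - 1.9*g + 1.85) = 1.53*g^5 + 2.47*g^4 + 0.6*g^3 + 3.86*g^2 + 4.8*g - 2.09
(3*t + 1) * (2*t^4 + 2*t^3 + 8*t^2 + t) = 6*t^5 + 8*t^4 + 26*t^3 + 11*t^2 + t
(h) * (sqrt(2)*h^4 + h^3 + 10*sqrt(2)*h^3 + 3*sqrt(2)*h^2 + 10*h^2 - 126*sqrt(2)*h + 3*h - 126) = sqrt(2)*h^5 + h^4 + 10*sqrt(2)*h^4 + 3*sqrt(2)*h^3 + 10*h^3 - 126*sqrt(2)*h^2 + 3*h^2 - 126*h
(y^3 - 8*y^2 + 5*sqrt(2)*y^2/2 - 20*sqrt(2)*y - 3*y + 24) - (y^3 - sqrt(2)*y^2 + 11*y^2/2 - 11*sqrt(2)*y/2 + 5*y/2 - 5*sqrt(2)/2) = -27*y^2/2 + 7*sqrt(2)*y^2/2 - 29*sqrt(2)*y/2 - 11*y/2 + 5*sqrt(2)/2 + 24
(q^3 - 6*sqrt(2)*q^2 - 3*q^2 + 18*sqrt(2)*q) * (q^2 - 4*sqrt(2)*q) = q^5 - 10*sqrt(2)*q^4 - 3*q^4 + 30*sqrt(2)*q^3 + 48*q^3 - 144*q^2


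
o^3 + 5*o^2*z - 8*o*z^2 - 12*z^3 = (o - 2*z)*(o + z)*(o + 6*z)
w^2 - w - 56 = (w - 8)*(w + 7)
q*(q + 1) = q^2 + q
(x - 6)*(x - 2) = x^2 - 8*x + 12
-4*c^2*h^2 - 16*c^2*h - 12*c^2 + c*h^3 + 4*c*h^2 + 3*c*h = (-4*c + h)*(h + 3)*(c*h + c)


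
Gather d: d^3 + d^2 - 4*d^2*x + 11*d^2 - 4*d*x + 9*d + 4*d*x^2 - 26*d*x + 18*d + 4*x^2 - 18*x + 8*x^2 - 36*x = d^3 + d^2*(12 - 4*x) + d*(4*x^2 - 30*x + 27) + 12*x^2 - 54*x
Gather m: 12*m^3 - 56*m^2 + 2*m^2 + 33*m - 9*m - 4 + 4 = 12*m^3 - 54*m^2 + 24*m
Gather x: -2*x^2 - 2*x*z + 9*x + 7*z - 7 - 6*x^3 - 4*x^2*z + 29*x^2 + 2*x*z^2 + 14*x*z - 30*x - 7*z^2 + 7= -6*x^3 + x^2*(27 - 4*z) + x*(2*z^2 + 12*z - 21) - 7*z^2 + 7*z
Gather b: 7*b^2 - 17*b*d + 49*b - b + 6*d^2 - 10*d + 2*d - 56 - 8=7*b^2 + b*(48 - 17*d) + 6*d^2 - 8*d - 64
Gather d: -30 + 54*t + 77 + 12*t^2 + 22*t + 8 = 12*t^2 + 76*t + 55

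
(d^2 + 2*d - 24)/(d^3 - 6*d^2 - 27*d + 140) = (d + 6)/(d^2 - 2*d - 35)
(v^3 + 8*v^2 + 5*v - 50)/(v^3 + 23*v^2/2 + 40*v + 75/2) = 2*(v - 2)/(2*v + 3)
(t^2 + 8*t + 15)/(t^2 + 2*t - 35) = (t^2 + 8*t + 15)/(t^2 + 2*t - 35)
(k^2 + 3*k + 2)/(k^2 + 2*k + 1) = (k + 2)/(k + 1)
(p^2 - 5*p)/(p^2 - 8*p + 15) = p/(p - 3)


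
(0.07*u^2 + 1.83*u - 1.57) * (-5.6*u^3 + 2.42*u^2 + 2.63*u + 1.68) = -0.392*u^5 - 10.0786*u^4 + 13.4047*u^3 + 1.1311*u^2 - 1.0547*u - 2.6376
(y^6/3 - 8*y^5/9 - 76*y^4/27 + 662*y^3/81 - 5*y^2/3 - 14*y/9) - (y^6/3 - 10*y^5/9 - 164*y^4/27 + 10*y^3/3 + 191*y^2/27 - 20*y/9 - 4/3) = 2*y^5/9 + 88*y^4/27 + 392*y^3/81 - 236*y^2/27 + 2*y/3 + 4/3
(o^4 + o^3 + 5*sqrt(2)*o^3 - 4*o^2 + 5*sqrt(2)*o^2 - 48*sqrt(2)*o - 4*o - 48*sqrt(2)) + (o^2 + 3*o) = o^4 + o^3 + 5*sqrt(2)*o^3 - 3*o^2 + 5*sqrt(2)*o^2 - 48*sqrt(2)*o - o - 48*sqrt(2)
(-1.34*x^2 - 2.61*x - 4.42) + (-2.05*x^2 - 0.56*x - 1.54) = -3.39*x^2 - 3.17*x - 5.96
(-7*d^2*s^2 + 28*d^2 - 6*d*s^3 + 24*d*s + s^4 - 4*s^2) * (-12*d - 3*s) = 84*d^3*s^2 - 336*d^3 + 93*d^2*s^3 - 372*d^2*s + 6*d*s^4 - 24*d*s^2 - 3*s^5 + 12*s^3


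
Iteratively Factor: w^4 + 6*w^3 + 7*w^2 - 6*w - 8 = (w + 2)*(w^3 + 4*w^2 - w - 4) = (w - 1)*(w + 2)*(w^2 + 5*w + 4) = (w - 1)*(w + 1)*(w + 2)*(w + 4)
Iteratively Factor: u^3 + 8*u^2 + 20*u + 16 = (u + 2)*(u^2 + 6*u + 8) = (u + 2)^2*(u + 4)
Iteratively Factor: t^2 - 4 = (t - 2)*(t + 2)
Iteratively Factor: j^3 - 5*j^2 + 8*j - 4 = (j - 1)*(j^2 - 4*j + 4) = (j - 2)*(j - 1)*(j - 2)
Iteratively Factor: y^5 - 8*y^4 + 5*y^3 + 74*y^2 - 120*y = (y - 5)*(y^4 - 3*y^3 - 10*y^2 + 24*y) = y*(y - 5)*(y^3 - 3*y^2 - 10*y + 24) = y*(y - 5)*(y + 3)*(y^2 - 6*y + 8) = y*(y - 5)*(y - 2)*(y + 3)*(y - 4)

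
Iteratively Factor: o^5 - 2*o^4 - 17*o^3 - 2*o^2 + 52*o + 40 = (o + 1)*(o^4 - 3*o^3 - 14*o^2 + 12*o + 40) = (o - 5)*(o + 1)*(o^3 + 2*o^2 - 4*o - 8) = (o - 5)*(o - 2)*(o + 1)*(o^2 + 4*o + 4) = (o - 5)*(o - 2)*(o + 1)*(o + 2)*(o + 2)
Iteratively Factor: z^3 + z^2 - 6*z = (z + 3)*(z^2 - 2*z) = z*(z + 3)*(z - 2)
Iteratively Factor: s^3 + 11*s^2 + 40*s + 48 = (s + 4)*(s^2 + 7*s + 12) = (s + 4)^2*(s + 3)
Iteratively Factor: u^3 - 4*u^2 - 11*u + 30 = (u + 3)*(u^2 - 7*u + 10) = (u - 2)*(u + 3)*(u - 5)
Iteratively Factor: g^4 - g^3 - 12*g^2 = (g)*(g^3 - g^2 - 12*g) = g*(g - 4)*(g^2 + 3*g) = g^2*(g - 4)*(g + 3)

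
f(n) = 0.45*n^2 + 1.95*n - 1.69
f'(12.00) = 12.75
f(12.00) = 86.51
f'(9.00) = 10.05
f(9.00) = 52.31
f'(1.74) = 3.52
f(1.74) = 3.07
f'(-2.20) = -0.03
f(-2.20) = -3.80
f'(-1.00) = 1.05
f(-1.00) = -3.19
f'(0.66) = 2.54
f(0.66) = -0.21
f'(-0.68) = 1.34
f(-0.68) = -2.81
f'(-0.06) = 1.90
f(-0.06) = -1.81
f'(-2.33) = -0.15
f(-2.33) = -3.79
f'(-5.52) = -3.02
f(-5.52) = 1.26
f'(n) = 0.9*n + 1.95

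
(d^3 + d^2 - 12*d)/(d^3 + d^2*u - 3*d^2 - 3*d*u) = (d + 4)/(d + u)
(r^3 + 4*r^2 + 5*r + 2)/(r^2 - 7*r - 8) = (r^2 + 3*r + 2)/(r - 8)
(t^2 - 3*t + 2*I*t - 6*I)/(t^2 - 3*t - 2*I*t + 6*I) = (t + 2*I)/(t - 2*I)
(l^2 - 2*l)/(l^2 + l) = (l - 2)/(l + 1)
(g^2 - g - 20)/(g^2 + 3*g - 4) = (g - 5)/(g - 1)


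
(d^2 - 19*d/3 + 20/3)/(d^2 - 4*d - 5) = (d - 4/3)/(d + 1)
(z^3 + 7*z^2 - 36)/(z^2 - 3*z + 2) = (z^2 + 9*z + 18)/(z - 1)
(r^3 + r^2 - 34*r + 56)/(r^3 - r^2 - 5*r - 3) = (-r^3 - r^2 + 34*r - 56)/(-r^3 + r^2 + 5*r + 3)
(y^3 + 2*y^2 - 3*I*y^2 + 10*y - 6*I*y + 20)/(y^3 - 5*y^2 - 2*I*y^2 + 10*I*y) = (y^3 + y^2*(2 - 3*I) + 2*y*(5 - 3*I) + 20)/(y*(y^2 - y*(5 + 2*I) + 10*I))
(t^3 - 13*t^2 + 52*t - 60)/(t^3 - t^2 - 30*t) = (t^2 - 7*t + 10)/(t*(t + 5))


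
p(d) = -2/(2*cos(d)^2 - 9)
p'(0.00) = 0.00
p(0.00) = 0.29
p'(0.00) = 0.00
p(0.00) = 0.29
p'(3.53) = -0.05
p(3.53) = 0.27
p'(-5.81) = -0.06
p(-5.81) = 0.27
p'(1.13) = -0.04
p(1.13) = 0.23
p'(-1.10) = 0.04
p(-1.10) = 0.23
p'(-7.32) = 0.05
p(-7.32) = 0.24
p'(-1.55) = 0.00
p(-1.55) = 0.22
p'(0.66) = -0.06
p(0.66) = 0.26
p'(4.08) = -0.06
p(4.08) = 0.24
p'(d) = -8*sin(d)*cos(d)/(2*cos(d)^2 - 9)^2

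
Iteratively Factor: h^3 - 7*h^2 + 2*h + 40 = (h - 5)*(h^2 - 2*h - 8) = (h - 5)*(h + 2)*(h - 4)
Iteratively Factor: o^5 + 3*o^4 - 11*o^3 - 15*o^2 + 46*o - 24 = (o + 3)*(o^4 - 11*o^2 + 18*o - 8) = (o - 2)*(o + 3)*(o^3 + 2*o^2 - 7*o + 4) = (o - 2)*(o - 1)*(o + 3)*(o^2 + 3*o - 4) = (o - 2)*(o - 1)*(o + 3)*(o + 4)*(o - 1)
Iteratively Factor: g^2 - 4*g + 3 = (g - 3)*(g - 1)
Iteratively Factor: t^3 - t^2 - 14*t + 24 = (t - 2)*(t^2 + t - 12) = (t - 3)*(t - 2)*(t + 4)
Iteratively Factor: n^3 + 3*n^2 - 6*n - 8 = (n + 1)*(n^2 + 2*n - 8) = (n + 1)*(n + 4)*(n - 2)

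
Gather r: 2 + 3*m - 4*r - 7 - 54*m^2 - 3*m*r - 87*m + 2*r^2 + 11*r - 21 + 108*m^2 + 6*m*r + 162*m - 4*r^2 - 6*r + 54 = 54*m^2 + 78*m - 2*r^2 + r*(3*m + 1) + 28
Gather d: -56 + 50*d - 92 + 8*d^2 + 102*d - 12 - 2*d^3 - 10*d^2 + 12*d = -2*d^3 - 2*d^2 + 164*d - 160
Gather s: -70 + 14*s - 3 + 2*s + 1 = 16*s - 72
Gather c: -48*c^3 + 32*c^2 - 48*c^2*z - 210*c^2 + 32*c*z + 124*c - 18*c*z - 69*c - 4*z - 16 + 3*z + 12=-48*c^3 + c^2*(-48*z - 178) + c*(14*z + 55) - z - 4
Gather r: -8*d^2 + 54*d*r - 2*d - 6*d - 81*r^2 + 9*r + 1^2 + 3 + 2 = -8*d^2 - 8*d - 81*r^2 + r*(54*d + 9) + 6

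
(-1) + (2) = 1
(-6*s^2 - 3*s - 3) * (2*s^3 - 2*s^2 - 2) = -12*s^5 + 6*s^4 + 18*s^2 + 6*s + 6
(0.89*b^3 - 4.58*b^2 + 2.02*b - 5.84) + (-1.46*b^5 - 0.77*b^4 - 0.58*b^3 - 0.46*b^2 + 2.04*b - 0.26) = -1.46*b^5 - 0.77*b^4 + 0.31*b^3 - 5.04*b^2 + 4.06*b - 6.1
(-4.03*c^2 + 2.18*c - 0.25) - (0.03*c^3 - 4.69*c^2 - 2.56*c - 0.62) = -0.03*c^3 + 0.66*c^2 + 4.74*c + 0.37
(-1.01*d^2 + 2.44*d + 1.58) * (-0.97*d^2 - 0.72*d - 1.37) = 0.9797*d^4 - 1.6396*d^3 - 1.9057*d^2 - 4.4804*d - 2.1646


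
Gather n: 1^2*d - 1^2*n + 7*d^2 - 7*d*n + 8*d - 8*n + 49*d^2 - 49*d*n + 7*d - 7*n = 56*d^2 + 16*d + n*(-56*d - 16)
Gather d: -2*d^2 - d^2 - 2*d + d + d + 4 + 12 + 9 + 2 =27 - 3*d^2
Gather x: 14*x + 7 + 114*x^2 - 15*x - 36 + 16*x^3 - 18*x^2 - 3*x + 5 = 16*x^3 + 96*x^2 - 4*x - 24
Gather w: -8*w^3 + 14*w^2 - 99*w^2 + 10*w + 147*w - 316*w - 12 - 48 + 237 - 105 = -8*w^3 - 85*w^2 - 159*w + 72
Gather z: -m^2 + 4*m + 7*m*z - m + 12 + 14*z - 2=-m^2 + 3*m + z*(7*m + 14) + 10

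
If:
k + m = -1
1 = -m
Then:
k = 0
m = -1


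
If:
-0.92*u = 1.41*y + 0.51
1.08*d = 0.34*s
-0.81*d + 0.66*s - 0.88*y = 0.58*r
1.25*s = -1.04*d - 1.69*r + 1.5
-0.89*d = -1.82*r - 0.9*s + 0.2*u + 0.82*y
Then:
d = 0.39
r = -0.27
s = 1.24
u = -1.71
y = 0.75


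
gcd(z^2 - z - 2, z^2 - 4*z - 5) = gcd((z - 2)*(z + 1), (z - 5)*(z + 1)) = z + 1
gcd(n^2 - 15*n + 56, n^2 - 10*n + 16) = n - 8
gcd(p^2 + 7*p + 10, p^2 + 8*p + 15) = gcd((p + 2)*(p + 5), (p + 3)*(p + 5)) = p + 5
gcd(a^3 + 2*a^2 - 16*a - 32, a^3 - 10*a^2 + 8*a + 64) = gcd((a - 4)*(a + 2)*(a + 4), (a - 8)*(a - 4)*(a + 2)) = a^2 - 2*a - 8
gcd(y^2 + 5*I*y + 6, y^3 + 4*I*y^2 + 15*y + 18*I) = y + 6*I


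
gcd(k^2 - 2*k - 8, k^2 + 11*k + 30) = 1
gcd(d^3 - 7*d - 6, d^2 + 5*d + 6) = d + 2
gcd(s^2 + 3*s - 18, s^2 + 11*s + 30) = s + 6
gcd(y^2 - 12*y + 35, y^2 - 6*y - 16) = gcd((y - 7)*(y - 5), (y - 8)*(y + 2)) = 1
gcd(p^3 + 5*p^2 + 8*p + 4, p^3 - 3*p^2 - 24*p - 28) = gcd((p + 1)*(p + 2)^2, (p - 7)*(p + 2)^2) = p^2 + 4*p + 4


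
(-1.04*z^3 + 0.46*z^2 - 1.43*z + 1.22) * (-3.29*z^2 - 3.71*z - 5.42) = 3.4216*z^5 + 2.345*z^4 + 8.6349*z^3 - 1.2017*z^2 + 3.2244*z - 6.6124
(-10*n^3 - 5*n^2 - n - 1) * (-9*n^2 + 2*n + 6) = 90*n^5 + 25*n^4 - 61*n^3 - 23*n^2 - 8*n - 6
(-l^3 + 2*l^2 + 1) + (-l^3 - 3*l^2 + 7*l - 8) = -2*l^3 - l^2 + 7*l - 7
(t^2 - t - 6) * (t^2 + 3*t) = t^4 + 2*t^3 - 9*t^2 - 18*t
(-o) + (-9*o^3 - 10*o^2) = -9*o^3 - 10*o^2 - o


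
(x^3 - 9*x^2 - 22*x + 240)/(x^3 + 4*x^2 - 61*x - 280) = (x - 6)/(x + 7)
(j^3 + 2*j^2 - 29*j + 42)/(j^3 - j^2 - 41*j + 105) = (j - 2)/(j - 5)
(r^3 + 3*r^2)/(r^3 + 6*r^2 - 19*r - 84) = r^2/(r^2 + 3*r - 28)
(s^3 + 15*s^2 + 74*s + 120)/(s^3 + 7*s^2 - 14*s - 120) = (s + 4)/(s - 4)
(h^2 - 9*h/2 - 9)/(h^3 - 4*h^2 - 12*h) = (h + 3/2)/(h*(h + 2))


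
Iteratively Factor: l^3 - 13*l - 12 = (l + 1)*(l^2 - l - 12) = (l - 4)*(l + 1)*(l + 3)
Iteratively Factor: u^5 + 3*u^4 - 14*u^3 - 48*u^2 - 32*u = (u + 1)*(u^4 + 2*u^3 - 16*u^2 - 32*u) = (u + 1)*(u + 2)*(u^3 - 16*u) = (u + 1)*(u + 2)*(u + 4)*(u^2 - 4*u) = (u - 4)*(u + 1)*(u + 2)*(u + 4)*(u)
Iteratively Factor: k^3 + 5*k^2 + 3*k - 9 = (k + 3)*(k^2 + 2*k - 3) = (k + 3)^2*(k - 1)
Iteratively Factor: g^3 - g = (g + 1)*(g^2 - g) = g*(g + 1)*(g - 1)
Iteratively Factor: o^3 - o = (o - 1)*(o^2 + o) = (o - 1)*(o + 1)*(o)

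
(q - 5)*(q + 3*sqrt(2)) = q^2 - 5*q + 3*sqrt(2)*q - 15*sqrt(2)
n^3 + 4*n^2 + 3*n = n*(n + 1)*(n + 3)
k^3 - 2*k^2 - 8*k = k*(k - 4)*(k + 2)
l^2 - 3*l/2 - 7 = (l - 7/2)*(l + 2)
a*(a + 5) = a^2 + 5*a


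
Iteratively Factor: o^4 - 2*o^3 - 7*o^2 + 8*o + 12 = (o - 3)*(o^3 + o^2 - 4*o - 4) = (o - 3)*(o + 2)*(o^2 - o - 2) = (o - 3)*(o + 1)*(o + 2)*(o - 2)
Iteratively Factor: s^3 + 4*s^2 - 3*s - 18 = (s - 2)*(s^2 + 6*s + 9) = (s - 2)*(s + 3)*(s + 3)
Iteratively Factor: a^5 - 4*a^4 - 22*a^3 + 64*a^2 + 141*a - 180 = (a + 3)*(a^4 - 7*a^3 - a^2 + 67*a - 60) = (a - 4)*(a + 3)*(a^3 - 3*a^2 - 13*a + 15) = (a - 4)*(a + 3)^2*(a^2 - 6*a + 5) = (a - 5)*(a - 4)*(a + 3)^2*(a - 1)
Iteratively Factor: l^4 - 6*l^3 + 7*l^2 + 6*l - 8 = (l - 1)*(l^3 - 5*l^2 + 2*l + 8) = (l - 4)*(l - 1)*(l^2 - l - 2) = (l - 4)*(l - 1)*(l + 1)*(l - 2)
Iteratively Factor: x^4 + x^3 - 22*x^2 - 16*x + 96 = (x - 4)*(x^3 + 5*x^2 - 2*x - 24) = (x - 4)*(x + 3)*(x^2 + 2*x - 8) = (x - 4)*(x + 3)*(x + 4)*(x - 2)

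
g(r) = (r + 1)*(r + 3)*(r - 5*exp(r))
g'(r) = (1 - 5*exp(r))*(r + 1)*(r + 3) + (r + 1)*(r - 5*exp(r)) + (r + 3)*(r - 5*exp(r)) = -5*r^2*exp(r) + 3*r^2 - 30*r*exp(r) + 8*r - 35*exp(r) + 3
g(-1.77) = 2.48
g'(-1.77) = -1.35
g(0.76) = -65.72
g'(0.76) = -118.95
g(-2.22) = 2.63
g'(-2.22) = 0.78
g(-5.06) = -42.59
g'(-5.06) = 39.26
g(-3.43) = -3.75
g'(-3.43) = 11.15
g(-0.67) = -2.48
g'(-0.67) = -9.79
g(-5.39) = -56.79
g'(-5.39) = 46.95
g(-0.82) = -1.19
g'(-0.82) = -7.60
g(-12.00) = -1188.00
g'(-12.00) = 339.00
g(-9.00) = -432.03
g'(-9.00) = 173.98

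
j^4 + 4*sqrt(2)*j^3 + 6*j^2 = j^2*(j + sqrt(2))*(j + 3*sqrt(2))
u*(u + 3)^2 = u^3 + 6*u^2 + 9*u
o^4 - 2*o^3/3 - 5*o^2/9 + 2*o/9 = o*(o - 1)*(o - 1/3)*(o + 2/3)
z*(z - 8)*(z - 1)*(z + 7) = z^4 - 2*z^3 - 55*z^2 + 56*z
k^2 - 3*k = k*(k - 3)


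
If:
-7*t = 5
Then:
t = -5/7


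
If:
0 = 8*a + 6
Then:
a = -3/4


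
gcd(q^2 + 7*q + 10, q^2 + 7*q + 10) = q^2 + 7*q + 10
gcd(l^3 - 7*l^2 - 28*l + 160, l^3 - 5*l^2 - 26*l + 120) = l^2 + l - 20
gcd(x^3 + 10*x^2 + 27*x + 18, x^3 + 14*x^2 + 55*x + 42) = x^2 + 7*x + 6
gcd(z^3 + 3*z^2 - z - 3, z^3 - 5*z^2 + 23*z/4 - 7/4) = z - 1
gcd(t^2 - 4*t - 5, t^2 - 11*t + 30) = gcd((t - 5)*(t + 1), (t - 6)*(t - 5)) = t - 5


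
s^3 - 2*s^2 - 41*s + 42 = (s - 7)*(s - 1)*(s + 6)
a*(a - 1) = a^2 - a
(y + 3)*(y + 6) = y^2 + 9*y + 18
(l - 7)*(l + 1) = l^2 - 6*l - 7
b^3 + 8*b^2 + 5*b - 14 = (b - 1)*(b + 2)*(b + 7)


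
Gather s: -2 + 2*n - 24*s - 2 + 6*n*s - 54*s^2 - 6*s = 2*n - 54*s^2 + s*(6*n - 30) - 4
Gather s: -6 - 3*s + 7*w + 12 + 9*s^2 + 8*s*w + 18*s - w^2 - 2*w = 9*s^2 + s*(8*w + 15) - w^2 + 5*w + 6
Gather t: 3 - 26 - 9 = -32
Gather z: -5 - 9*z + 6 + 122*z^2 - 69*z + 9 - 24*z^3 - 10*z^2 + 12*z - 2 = -24*z^3 + 112*z^2 - 66*z + 8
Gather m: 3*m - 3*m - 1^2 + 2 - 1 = 0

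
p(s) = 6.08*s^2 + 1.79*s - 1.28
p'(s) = 12.16*s + 1.79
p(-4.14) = 95.52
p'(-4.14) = -48.55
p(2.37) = 37.11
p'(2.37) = 30.61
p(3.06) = 61.13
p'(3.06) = 39.00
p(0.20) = -0.68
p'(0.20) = 4.22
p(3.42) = 75.96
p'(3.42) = 43.38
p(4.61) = 136.18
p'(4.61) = 57.85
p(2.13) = 30.12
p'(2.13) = 27.69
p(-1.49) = 9.55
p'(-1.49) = -16.33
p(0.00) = -1.28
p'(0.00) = 1.79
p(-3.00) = 48.07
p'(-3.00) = -34.69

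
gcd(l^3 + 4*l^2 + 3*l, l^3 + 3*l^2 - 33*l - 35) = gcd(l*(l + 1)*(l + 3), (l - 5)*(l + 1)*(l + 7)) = l + 1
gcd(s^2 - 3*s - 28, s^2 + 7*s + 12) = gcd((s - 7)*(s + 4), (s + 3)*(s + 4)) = s + 4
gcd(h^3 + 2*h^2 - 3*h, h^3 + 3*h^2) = h^2 + 3*h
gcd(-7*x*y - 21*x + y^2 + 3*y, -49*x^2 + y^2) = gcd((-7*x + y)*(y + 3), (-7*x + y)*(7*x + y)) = 7*x - y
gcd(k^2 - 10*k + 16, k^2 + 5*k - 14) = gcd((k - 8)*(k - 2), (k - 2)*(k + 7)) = k - 2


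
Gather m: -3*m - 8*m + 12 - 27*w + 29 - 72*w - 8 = -11*m - 99*w + 33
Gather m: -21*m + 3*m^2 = 3*m^2 - 21*m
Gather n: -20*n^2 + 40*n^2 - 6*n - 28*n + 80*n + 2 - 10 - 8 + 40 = 20*n^2 + 46*n + 24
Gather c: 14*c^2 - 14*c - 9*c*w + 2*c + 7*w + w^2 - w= 14*c^2 + c*(-9*w - 12) + w^2 + 6*w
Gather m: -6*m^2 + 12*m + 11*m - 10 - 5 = -6*m^2 + 23*m - 15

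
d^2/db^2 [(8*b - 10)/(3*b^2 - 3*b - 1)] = 36*((3 - 4*b)*(-3*b^2 + 3*b + 1) - (2*b - 1)^2*(4*b - 5))/(-3*b^2 + 3*b + 1)^3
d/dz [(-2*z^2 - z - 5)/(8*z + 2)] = (-8*z^2 - 4*z + 19)/(2*(16*z^2 + 8*z + 1))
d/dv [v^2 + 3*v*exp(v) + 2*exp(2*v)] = 3*v*exp(v) + 2*v + 4*exp(2*v) + 3*exp(v)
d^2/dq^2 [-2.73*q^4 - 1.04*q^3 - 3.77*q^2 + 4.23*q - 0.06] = -32.76*q^2 - 6.24*q - 7.54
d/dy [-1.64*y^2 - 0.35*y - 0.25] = -3.28*y - 0.35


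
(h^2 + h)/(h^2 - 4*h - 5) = h/(h - 5)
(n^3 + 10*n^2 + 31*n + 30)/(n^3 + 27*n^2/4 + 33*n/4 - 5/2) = 4*(n + 3)/(4*n - 1)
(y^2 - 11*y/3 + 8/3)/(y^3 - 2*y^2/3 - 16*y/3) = (y - 1)/(y*(y + 2))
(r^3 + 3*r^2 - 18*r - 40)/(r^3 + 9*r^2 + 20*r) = (r^2 - 2*r - 8)/(r*(r + 4))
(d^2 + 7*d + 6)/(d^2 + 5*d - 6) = (d + 1)/(d - 1)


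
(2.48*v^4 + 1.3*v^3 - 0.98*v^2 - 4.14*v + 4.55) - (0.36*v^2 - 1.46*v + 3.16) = 2.48*v^4 + 1.3*v^3 - 1.34*v^2 - 2.68*v + 1.39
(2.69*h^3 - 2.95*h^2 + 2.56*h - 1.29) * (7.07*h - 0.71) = 19.0183*h^4 - 22.7664*h^3 + 20.1937*h^2 - 10.9379*h + 0.9159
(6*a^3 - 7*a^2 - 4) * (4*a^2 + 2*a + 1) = 24*a^5 - 16*a^4 - 8*a^3 - 23*a^2 - 8*a - 4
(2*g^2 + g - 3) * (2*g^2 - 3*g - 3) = 4*g^4 - 4*g^3 - 15*g^2 + 6*g + 9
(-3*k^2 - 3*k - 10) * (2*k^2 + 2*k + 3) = -6*k^4 - 12*k^3 - 35*k^2 - 29*k - 30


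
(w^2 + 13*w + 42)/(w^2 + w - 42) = (w + 6)/(w - 6)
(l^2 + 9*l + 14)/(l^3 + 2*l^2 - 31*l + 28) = (l + 2)/(l^2 - 5*l + 4)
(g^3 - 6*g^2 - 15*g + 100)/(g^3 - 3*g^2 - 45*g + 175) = (g + 4)/(g + 7)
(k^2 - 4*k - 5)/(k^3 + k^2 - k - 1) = (k - 5)/(k^2 - 1)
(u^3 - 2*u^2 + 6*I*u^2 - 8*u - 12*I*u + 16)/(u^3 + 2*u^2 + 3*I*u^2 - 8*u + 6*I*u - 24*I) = (u^2 + 6*I*u - 8)/(u^2 + u*(4 + 3*I) + 12*I)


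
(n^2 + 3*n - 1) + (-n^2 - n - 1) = 2*n - 2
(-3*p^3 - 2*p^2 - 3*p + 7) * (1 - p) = 3*p^4 - p^3 + p^2 - 10*p + 7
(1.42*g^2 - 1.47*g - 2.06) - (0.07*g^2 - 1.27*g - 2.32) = 1.35*g^2 - 0.2*g + 0.26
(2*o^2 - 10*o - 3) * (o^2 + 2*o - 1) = 2*o^4 - 6*o^3 - 25*o^2 + 4*o + 3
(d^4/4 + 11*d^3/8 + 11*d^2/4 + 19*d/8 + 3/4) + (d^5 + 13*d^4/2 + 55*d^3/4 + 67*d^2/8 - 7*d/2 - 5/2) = d^5 + 27*d^4/4 + 121*d^3/8 + 89*d^2/8 - 9*d/8 - 7/4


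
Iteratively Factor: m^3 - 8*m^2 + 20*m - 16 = (m - 2)*(m^2 - 6*m + 8) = (m - 4)*(m - 2)*(m - 2)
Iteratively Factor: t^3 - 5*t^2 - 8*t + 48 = (t - 4)*(t^2 - t - 12) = (t - 4)*(t + 3)*(t - 4)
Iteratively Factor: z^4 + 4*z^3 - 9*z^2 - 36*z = (z + 3)*(z^3 + z^2 - 12*z) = (z - 3)*(z + 3)*(z^2 + 4*z) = z*(z - 3)*(z + 3)*(z + 4)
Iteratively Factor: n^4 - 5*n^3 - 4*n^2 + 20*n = (n + 2)*(n^3 - 7*n^2 + 10*n) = n*(n + 2)*(n^2 - 7*n + 10) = n*(n - 2)*(n + 2)*(n - 5)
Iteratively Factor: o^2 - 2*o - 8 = (o - 4)*(o + 2)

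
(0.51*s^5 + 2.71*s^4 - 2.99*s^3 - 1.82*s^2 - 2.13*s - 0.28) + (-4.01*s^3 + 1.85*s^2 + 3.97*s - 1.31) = 0.51*s^5 + 2.71*s^4 - 7.0*s^3 + 0.03*s^2 + 1.84*s - 1.59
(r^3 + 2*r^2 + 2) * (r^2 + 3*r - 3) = r^5 + 5*r^4 + 3*r^3 - 4*r^2 + 6*r - 6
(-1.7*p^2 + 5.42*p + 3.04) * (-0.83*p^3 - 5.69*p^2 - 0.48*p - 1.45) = 1.411*p^5 + 5.1744*p^4 - 32.547*p^3 - 17.4342*p^2 - 9.3182*p - 4.408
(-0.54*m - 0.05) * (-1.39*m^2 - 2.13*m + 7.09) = 0.7506*m^3 + 1.2197*m^2 - 3.7221*m - 0.3545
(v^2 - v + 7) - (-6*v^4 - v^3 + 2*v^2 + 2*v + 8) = 6*v^4 + v^3 - v^2 - 3*v - 1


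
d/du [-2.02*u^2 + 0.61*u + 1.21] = 0.61 - 4.04*u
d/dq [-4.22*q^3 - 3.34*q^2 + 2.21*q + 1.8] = -12.66*q^2 - 6.68*q + 2.21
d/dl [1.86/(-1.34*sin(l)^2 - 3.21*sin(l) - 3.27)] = (4.9848*sin(l) + 5.9706)*cos(l)/(1.34*sin(l)^2 + 3.21*sin(l) + 3.27)^2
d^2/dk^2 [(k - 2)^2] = 2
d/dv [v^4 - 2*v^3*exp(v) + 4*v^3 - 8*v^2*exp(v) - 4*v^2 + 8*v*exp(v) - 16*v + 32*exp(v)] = -2*v^3*exp(v) + 4*v^3 - 14*v^2*exp(v) + 12*v^2 - 8*v*exp(v) - 8*v + 40*exp(v) - 16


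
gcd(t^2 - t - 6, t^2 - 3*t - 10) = t + 2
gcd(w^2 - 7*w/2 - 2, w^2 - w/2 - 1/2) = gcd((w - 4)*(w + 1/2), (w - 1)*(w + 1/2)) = w + 1/2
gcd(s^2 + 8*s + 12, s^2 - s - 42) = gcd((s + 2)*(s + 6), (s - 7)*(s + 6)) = s + 6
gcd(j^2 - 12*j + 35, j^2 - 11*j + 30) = j - 5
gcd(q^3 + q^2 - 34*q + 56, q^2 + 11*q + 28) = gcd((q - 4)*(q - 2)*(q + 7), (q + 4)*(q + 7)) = q + 7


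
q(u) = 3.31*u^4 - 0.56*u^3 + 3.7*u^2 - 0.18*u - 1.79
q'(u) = 13.24*u^3 - 1.68*u^2 + 7.4*u - 0.18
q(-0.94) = 4.70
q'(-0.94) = -19.62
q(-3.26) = 431.37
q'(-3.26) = -500.87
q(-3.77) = 750.12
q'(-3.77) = -761.39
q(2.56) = 154.77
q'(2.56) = 229.88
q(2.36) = 113.71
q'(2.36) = 181.96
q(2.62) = 169.03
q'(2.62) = 245.79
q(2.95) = 266.18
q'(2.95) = 346.93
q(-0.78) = 2.09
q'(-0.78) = -13.26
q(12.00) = 68197.33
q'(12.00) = 22725.42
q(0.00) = -1.79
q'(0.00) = -0.18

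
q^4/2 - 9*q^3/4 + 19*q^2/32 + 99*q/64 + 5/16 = (q/2 + 1/4)*(q - 4)*(q - 5/4)*(q + 1/4)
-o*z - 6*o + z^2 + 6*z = (-o + z)*(z + 6)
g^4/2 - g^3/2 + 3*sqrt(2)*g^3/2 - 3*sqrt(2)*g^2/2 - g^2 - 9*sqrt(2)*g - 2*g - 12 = (g/2 + 1)*(g - 3)*(g + sqrt(2))*(g + 2*sqrt(2))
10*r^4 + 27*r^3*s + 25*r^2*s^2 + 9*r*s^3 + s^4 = (r + s)^2*(2*r + s)*(5*r + s)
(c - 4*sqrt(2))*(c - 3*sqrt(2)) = c^2 - 7*sqrt(2)*c + 24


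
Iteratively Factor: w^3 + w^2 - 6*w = (w - 2)*(w^2 + 3*w) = w*(w - 2)*(w + 3)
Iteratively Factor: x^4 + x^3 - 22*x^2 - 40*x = (x)*(x^3 + x^2 - 22*x - 40) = x*(x - 5)*(x^2 + 6*x + 8) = x*(x - 5)*(x + 4)*(x + 2)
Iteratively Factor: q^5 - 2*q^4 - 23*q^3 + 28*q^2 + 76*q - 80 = (q - 2)*(q^4 - 23*q^2 - 18*q + 40) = (q - 2)*(q + 2)*(q^3 - 2*q^2 - 19*q + 20) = (q - 2)*(q - 1)*(q + 2)*(q^2 - q - 20) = (q - 2)*(q - 1)*(q + 2)*(q + 4)*(q - 5)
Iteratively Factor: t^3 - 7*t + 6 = (t + 3)*(t^2 - 3*t + 2) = (t - 2)*(t + 3)*(t - 1)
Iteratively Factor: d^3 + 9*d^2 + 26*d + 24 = (d + 2)*(d^2 + 7*d + 12) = (d + 2)*(d + 4)*(d + 3)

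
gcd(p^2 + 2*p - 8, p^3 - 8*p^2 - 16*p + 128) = p + 4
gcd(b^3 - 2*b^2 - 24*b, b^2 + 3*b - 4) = b + 4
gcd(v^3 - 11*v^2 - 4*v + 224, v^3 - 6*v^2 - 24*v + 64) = v^2 - 4*v - 32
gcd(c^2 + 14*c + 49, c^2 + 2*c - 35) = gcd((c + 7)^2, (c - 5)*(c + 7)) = c + 7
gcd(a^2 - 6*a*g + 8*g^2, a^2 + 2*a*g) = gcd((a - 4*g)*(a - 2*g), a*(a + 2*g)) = 1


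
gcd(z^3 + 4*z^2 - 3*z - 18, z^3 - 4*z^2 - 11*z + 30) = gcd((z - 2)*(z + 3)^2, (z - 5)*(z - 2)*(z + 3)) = z^2 + z - 6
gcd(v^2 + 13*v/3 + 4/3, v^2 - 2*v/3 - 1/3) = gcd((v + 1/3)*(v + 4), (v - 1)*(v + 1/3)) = v + 1/3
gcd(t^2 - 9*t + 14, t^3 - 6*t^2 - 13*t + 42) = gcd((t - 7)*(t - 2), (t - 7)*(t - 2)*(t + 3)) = t^2 - 9*t + 14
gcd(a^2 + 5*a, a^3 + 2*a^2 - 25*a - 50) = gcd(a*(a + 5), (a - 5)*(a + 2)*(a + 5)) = a + 5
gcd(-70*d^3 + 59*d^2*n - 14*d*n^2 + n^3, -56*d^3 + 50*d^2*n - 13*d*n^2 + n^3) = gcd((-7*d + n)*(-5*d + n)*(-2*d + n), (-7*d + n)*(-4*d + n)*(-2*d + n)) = 14*d^2 - 9*d*n + n^2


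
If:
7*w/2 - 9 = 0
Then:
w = 18/7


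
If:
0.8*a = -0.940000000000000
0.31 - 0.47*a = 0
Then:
No Solution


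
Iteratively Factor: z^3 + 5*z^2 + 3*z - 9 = (z + 3)*(z^2 + 2*z - 3) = (z + 3)^2*(z - 1)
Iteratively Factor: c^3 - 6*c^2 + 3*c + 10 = (c + 1)*(c^2 - 7*c + 10) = (c - 2)*(c + 1)*(c - 5)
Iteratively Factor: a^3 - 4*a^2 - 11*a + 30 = (a - 2)*(a^2 - 2*a - 15) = (a - 5)*(a - 2)*(a + 3)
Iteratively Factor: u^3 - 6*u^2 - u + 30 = (u + 2)*(u^2 - 8*u + 15) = (u - 3)*(u + 2)*(u - 5)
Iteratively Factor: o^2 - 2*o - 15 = (o + 3)*(o - 5)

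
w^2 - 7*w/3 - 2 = (w - 3)*(w + 2/3)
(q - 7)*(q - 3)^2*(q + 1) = q^4 - 12*q^3 + 38*q^2 - 12*q - 63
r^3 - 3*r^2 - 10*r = r*(r - 5)*(r + 2)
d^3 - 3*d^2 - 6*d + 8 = (d - 4)*(d - 1)*(d + 2)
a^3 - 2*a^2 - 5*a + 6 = (a - 3)*(a - 1)*(a + 2)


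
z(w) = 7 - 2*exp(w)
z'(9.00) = -16206.17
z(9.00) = -16199.17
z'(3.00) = -40.17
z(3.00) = -33.17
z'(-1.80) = -0.33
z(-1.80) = 6.67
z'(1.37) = -7.87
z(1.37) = -0.87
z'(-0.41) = -1.33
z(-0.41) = 5.67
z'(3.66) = -77.72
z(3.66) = -70.72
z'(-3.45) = -0.06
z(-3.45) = 6.94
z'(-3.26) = -0.08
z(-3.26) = 6.92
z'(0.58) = -3.57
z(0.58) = 3.43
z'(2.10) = -16.33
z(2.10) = -9.33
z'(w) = -2*exp(w)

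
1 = 1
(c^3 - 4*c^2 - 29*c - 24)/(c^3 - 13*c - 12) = (c - 8)/(c - 4)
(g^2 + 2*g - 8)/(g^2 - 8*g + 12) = (g + 4)/(g - 6)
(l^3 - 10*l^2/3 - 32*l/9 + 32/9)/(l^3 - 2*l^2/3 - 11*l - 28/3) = (9*l^2 + 6*l - 8)/(3*(3*l^2 + 10*l + 7))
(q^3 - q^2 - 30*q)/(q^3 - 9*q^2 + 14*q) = (q^2 - q - 30)/(q^2 - 9*q + 14)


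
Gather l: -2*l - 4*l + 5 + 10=15 - 6*l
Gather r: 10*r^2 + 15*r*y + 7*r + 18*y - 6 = 10*r^2 + r*(15*y + 7) + 18*y - 6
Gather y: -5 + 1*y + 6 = y + 1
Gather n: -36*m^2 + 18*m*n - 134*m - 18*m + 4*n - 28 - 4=-36*m^2 - 152*m + n*(18*m + 4) - 32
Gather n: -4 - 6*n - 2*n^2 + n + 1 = -2*n^2 - 5*n - 3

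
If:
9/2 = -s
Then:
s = -9/2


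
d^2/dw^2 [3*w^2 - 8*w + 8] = 6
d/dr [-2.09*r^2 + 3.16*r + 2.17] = 3.16 - 4.18*r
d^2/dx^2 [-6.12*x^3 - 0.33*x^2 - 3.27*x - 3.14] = -36.72*x - 0.66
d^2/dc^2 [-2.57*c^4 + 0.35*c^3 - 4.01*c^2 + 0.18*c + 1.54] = -30.84*c^2 + 2.1*c - 8.02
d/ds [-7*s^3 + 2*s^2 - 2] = s*(4 - 21*s)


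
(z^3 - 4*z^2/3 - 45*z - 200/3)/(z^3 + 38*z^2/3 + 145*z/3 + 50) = (z - 8)/(z + 6)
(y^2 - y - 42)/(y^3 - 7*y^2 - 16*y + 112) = (y + 6)/(y^2 - 16)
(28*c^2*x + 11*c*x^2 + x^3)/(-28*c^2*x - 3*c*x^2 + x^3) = (7*c + x)/(-7*c + x)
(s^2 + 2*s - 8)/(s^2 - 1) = (s^2 + 2*s - 8)/(s^2 - 1)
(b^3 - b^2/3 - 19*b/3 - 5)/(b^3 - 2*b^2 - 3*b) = (b + 5/3)/b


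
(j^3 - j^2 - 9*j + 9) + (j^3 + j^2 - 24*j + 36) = 2*j^3 - 33*j + 45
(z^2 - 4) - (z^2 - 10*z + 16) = 10*z - 20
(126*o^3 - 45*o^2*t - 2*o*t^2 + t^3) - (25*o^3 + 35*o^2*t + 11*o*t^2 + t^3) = 101*o^3 - 80*o^2*t - 13*o*t^2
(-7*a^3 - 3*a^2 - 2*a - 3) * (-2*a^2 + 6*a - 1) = 14*a^5 - 36*a^4 - 7*a^3 - 3*a^2 - 16*a + 3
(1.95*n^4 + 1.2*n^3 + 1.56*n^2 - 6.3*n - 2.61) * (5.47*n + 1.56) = 10.6665*n^5 + 9.606*n^4 + 10.4052*n^3 - 32.0274*n^2 - 24.1047*n - 4.0716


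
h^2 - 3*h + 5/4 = (h - 5/2)*(h - 1/2)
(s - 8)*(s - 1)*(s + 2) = s^3 - 7*s^2 - 10*s + 16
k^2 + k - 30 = (k - 5)*(k + 6)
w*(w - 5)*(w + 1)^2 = w^4 - 3*w^3 - 9*w^2 - 5*w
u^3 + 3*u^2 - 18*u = u*(u - 3)*(u + 6)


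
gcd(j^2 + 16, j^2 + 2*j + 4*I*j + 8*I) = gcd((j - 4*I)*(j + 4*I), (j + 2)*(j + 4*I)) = j + 4*I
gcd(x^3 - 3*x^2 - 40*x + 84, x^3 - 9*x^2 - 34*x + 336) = x^2 - x - 42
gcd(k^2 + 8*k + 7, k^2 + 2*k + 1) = k + 1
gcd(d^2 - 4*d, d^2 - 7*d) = d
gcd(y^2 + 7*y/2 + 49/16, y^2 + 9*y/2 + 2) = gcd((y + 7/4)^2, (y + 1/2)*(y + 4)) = 1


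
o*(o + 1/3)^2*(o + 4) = o^4 + 14*o^3/3 + 25*o^2/9 + 4*o/9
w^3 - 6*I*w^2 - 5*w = w*(w - 5*I)*(w - I)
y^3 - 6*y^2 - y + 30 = (y - 5)*(y - 3)*(y + 2)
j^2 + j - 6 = (j - 2)*(j + 3)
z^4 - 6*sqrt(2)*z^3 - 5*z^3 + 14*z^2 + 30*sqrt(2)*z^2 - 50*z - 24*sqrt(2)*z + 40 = (z - 4)*(z - 1)*(z - 5*sqrt(2))*(z - sqrt(2))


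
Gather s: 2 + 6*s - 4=6*s - 2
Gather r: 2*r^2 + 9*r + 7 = 2*r^2 + 9*r + 7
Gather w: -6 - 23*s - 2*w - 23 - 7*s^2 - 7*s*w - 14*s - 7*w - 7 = -7*s^2 - 37*s + w*(-7*s - 9) - 36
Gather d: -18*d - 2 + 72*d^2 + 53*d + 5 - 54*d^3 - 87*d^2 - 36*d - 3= -54*d^3 - 15*d^2 - d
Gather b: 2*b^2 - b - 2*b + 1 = 2*b^2 - 3*b + 1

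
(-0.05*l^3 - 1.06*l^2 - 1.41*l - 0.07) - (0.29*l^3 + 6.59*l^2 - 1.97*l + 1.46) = -0.34*l^3 - 7.65*l^2 + 0.56*l - 1.53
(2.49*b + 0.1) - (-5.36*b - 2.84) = 7.85*b + 2.94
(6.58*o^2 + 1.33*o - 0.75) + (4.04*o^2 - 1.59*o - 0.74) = 10.62*o^2 - 0.26*o - 1.49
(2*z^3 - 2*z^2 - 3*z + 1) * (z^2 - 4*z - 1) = 2*z^5 - 10*z^4 + 3*z^3 + 15*z^2 - z - 1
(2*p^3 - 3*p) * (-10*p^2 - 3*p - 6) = -20*p^5 - 6*p^4 + 18*p^3 + 9*p^2 + 18*p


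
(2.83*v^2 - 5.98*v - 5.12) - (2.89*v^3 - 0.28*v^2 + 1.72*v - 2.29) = -2.89*v^3 + 3.11*v^2 - 7.7*v - 2.83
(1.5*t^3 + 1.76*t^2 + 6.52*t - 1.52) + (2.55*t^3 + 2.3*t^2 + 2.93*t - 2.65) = 4.05*t^3 + 4.06*t^2 + 9.45*t - 4.17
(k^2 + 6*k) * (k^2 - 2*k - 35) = k^4 + 4*k^3 - 47*k^2 - 210*k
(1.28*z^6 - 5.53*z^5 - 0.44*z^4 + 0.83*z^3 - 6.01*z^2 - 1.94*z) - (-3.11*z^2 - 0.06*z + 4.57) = 1.28*z^6 - 5.53*z^5 - 0.44*z^4 + 0.83*z^3 - 2.9*z^2 - 1.88*z - 4.57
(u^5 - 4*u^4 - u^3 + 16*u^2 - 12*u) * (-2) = -2*u^5 + 8*u^4 + 2*u^3 - 32*u^2 + 24*u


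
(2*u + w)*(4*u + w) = 8*u^2 + 6*u*w + w^2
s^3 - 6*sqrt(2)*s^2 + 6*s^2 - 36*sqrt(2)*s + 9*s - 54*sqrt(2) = (s + 3)^2*(s - 6*sqrt(2))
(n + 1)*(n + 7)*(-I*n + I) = -I*n^3 - 7*I*n^2 + I*n + 7*I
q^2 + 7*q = q*(q + 7)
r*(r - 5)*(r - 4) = r^3 - 9*r^2 + 20*r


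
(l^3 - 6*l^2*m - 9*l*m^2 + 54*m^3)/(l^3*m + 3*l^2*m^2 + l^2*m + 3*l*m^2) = (l^2 - 9*l*m + 18*m^2)/(l*m*(l + 1))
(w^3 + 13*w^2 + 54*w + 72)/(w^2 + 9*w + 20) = (w^2 + 9*w + 18)/(w + 5)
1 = 1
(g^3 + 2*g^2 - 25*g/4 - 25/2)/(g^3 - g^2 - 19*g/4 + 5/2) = (2*g + 5)/(2*g - 1)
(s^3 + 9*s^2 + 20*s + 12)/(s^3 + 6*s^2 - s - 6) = (s + 2)/(s - 1)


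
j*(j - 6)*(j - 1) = j^3 - 7*j^2 + 6*j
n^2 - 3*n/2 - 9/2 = (n - 3)*(n + 3/2)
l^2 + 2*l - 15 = (l - 3)*(l + 5)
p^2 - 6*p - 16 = (p - 8)*(p + 2)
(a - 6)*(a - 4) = a^2 - 10*a + 24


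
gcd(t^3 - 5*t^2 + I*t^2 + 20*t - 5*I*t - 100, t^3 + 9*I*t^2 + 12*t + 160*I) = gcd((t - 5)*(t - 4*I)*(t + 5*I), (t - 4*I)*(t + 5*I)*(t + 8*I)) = t^2 + I*t + 20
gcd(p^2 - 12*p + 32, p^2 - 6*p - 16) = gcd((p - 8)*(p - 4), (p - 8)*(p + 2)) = p - 8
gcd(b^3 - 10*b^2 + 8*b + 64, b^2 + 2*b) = b + 2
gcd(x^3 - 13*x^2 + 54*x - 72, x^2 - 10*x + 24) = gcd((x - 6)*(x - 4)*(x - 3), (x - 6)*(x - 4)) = x^2 - 10*x + 24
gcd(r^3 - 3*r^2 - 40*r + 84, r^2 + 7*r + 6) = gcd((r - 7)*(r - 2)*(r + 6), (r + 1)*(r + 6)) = r + 6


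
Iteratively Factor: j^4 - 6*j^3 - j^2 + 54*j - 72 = (j - 3)*(j^3 - 3*j^2 - 10*j + 24) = (j - 3)*(j - 2)*(j^2 - j - 12) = (j - 3)*(j - 2)*(j + 3)*(j - 4)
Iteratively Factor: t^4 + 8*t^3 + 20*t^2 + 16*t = (t)*(t^3 + 8*t^2 + 20*t + 16) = t*(t + 4)*(t^2 + 4*t + 4) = t*(t + 2)*(t + 4)*(t + 2)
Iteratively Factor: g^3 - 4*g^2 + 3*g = (g - 1)*(g^2 - 3*g) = (g - 3)*(g - 1)*(g)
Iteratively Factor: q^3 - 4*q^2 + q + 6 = (q + 1)*(q^2 - 5*q + 6) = (q - 2)*(q + 1)*(q - 3)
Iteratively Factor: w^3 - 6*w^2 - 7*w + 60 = (w + 3)*(w^2 - 9*w + 20) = (w - 4)*(w + 3)*(w - 5)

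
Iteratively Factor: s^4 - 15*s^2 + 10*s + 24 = (s + 1)*(s^3 - s^2 - 14*s + 24) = (s - 2)*(s + 1)*(s^2 + s - 12) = (s - 2)*(s + 1)*(s + 4)*(s - 3)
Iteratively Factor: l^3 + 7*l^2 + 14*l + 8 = (l + 4)*(l^2 + 3*l + 2) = (l + 2)*(l + 4)*(l + 1)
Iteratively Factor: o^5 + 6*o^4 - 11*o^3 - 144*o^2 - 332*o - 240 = (o + 2)*(o^4 + 4*o^3 - 19*o^2 - 106*o - 120) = (o + 2)*(o + 4)*(o^3 - 19*o - 30) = (o - 5)*(o + 2)*(o + 4)*(o^2 + 5*o + 6) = (o - 5)*(o + 2)*(o + 3)*(o + 4)*(o + 2)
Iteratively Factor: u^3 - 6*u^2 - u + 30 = (u - 3)*(u^2 - 3*u - 10) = (u - 5)*(u - 3)*(u + 2)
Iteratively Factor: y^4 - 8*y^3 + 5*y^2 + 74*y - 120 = (y - 2)*(y^3 - 6*y^2 - 7*y + 60) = (y - 4)*(y - 2)*(y^2 - 2*y - 15) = (y - 5)*(y - 4)*(y - 2)*(y + 3)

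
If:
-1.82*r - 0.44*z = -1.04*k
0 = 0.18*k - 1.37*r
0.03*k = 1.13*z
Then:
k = 0.00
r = 0.00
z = 0.00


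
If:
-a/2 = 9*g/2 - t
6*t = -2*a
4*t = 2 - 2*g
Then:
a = -27/23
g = 5/23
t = 9/23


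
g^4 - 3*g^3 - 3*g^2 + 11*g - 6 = (g - 3)*(g - 1)^2*(g + 2)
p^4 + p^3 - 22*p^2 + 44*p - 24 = (p - 2)^2*(p - 1)*(p + 6)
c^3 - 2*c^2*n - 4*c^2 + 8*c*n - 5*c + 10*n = (c - 5)*(c + 1)*(c - 2*n)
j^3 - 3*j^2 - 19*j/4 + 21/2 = (j - 7/2)*(j - 3/2)*(j + 2)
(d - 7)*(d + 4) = d^2 - 3*d - 28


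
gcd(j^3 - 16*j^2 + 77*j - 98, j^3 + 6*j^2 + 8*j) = 1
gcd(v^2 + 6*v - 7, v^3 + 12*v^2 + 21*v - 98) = v + 7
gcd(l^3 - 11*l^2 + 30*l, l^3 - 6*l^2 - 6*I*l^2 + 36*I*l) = l^2 - 6*l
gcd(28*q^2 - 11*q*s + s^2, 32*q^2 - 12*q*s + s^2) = 4*q - s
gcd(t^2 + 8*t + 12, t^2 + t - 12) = 1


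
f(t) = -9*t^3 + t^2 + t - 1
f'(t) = -27*t^2 + 2*t + 1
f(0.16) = -0.85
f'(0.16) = 0.63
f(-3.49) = 390.27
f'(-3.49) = -334.84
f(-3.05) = 260.61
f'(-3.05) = -256.27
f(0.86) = -5.12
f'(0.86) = -17.25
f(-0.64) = 1.13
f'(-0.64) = -11.34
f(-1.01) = 8.28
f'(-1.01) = -28.56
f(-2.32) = 114.45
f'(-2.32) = -148.96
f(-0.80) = 3.45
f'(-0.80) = -17.88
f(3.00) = -232.00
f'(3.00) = -236.00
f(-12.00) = 15683.00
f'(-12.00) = -3911.00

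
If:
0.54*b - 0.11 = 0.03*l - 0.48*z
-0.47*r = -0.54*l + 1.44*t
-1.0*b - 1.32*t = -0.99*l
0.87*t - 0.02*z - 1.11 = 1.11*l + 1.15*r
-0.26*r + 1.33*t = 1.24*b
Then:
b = -0.79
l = -1.74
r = 0.16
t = -0.71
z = 1.01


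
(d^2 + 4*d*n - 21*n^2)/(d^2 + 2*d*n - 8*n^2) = (d^2 + 4*d*n - 21*n^2)/(d^2 + 2*d*n - 8*n^2)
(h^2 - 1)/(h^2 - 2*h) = (h^2 - 1)/(h*(h - 2))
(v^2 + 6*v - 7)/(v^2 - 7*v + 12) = (v^2 + 6*v - 7)/(v^2 - 7*v + 12)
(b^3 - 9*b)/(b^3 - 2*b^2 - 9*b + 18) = b/(b - 2)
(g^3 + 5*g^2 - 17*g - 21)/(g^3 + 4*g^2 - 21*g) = (g + 1)/g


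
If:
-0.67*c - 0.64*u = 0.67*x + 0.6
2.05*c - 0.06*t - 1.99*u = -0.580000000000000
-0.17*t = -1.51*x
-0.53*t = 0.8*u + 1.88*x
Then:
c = -0.61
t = 0.37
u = -0.35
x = 0.04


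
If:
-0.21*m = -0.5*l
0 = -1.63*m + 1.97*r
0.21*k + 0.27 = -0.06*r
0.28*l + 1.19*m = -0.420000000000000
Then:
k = -1.21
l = -0.13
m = -0.32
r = -0.27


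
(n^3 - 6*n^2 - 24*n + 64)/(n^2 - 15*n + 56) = (n^2 + 2*n - 8)/(n - 7)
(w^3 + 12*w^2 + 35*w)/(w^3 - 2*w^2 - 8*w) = (w^2 + 12*w + 35)/(w^2 - 2*w - 8)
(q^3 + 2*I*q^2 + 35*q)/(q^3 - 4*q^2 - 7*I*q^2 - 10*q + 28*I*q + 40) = q*(q + 7*I)/(q^2 - 2*q*(2 + I) + 8*I)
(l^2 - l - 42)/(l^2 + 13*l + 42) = (l - 7)/(l + 7)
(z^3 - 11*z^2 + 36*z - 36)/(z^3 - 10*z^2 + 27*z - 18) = (z - 2)/(z - 1)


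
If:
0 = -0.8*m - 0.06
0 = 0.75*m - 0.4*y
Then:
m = -0.08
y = -0.14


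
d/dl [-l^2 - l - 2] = -2*l - 1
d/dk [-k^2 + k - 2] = 1 - 2*k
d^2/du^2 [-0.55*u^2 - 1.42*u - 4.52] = -1.10000000000000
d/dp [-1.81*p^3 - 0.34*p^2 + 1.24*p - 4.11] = -5.43*p^2 - 0.68*p + 1.24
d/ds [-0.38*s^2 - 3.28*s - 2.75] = -0.76*s - 3.28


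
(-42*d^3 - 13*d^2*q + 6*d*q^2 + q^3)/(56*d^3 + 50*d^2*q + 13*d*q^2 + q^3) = (-3*d + q)/(4*d + q)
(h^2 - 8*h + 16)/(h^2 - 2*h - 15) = (-h^2 + 8*h - 16)/(-h^2 + 2*h + 15)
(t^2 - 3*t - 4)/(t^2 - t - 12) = (t + 1)/(t + 3)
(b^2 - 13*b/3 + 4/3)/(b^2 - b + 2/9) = 3*(b - 4)/(3*b - 2)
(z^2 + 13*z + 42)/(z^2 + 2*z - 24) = (z + 7)/(z - 4)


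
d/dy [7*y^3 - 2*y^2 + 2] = y*(21*y - 4)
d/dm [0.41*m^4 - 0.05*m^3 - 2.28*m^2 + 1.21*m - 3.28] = 1.64*m^3 - 0.15*m^2 - 4.56*m + 1.21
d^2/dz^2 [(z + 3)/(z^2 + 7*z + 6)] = 2*((z + 3)*(2*z + 7)^2 - (3*z + 10)*(z^2 + 7*z + 6))/(z^2 + 7*z + 6)^3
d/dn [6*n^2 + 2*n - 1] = 12*n + 2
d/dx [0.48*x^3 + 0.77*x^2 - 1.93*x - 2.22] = 1.44*x^2 + 1.54*x - 1.93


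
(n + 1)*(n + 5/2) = n^2 + 7*n/2 + 5/2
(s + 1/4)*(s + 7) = s^2 + 29*s/4 + 7/4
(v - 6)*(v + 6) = v^2 - 36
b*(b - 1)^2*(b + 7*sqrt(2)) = b^4 - 2*b^3 + 7*sqrt(2)*b^3 - 14*sqrt(2)*b^2 + b^2 + 7*sqrt(2)*b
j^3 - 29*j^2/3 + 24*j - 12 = (j - 6)*(j - 3)*(j - 2/3)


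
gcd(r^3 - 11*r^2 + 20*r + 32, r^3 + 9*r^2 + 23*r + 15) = r + 1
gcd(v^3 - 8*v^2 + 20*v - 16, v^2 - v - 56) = 1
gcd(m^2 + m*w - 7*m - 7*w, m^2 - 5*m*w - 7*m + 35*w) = m - 7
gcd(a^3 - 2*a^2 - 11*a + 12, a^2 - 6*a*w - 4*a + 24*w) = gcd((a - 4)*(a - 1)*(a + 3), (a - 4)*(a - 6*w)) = a - 4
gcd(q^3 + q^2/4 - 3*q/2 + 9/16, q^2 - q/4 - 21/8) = q + 3/2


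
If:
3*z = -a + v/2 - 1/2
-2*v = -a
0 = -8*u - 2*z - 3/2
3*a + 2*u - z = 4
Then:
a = 11/9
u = -5/72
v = 11/18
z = -17/36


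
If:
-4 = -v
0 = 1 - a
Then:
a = 1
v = 4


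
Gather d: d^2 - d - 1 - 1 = d^2 - d - 2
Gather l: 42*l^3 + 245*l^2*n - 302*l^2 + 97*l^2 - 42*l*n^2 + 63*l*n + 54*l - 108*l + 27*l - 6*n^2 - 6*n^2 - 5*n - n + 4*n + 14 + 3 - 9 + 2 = 42*l^3 + l^2*(245*n - 205) + l*(-42*n^2 + 63*n - 27) - 12*n^2 - 2*n + 10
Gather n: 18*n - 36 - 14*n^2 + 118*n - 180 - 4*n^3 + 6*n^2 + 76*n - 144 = -4*n^3 - 8*n^2 + 212*n - 360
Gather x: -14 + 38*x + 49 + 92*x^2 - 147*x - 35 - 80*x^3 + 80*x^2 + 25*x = -80*x^3 + 172*x^2 - 84*x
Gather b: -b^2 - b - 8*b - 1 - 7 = -b^2 - 9*b - 8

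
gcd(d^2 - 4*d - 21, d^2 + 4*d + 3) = d + 3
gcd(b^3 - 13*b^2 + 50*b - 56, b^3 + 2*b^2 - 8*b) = b - 2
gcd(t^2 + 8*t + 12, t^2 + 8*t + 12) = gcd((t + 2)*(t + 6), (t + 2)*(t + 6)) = t^2 + 8*t + 12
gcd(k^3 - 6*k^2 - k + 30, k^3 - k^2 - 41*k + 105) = k^2 - 8*k + 15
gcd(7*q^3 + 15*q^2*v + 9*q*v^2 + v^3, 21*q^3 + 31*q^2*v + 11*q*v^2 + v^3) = 7*q^2 + 8*q*v + v^2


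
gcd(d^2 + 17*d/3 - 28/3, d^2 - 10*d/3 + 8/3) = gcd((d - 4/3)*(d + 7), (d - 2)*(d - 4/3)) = d - 4/3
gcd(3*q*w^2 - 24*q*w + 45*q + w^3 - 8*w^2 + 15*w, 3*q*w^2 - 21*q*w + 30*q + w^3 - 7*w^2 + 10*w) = 3*q*w - 15*q + w^2 - 5*w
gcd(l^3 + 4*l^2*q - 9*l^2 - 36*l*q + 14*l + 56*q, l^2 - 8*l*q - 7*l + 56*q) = l - 7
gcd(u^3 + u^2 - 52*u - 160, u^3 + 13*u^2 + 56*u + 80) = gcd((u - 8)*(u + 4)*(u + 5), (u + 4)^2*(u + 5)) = u^2 + 9*u + 20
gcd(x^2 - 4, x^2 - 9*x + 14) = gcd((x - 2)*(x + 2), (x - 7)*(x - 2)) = x - 2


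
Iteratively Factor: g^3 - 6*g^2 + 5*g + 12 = (g - 3)*(g^2 - 3*g - 4) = (g - 3)*(g + 1)*(g - 4)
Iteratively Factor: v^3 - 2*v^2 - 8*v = (v - 4)*(v^2 + 2*v) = (v - 4)*(v + 2)*(v)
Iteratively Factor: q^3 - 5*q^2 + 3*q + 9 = (q - 3)*(q^2 - 2*q - 3) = (q - 3)*(q + 1)*(q - 3)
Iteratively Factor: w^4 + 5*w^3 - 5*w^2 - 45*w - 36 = (w + 4)*(w^3 + w^2 - 9*w - 9) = (w - 3)*(w + 4)*(w^2 + 4*w + 3) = (w - 3)*(w + 3)*(w + 4)*(w + 1)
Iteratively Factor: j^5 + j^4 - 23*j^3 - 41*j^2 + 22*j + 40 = (j - 1)*(j^4 + 2*j^3 - 21*j^2 - 62*j - 40) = (j - 5)*(j - 1)*(j^3 + 7*j^2 + 14*j + 8) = (j - 5)*(j - 1)*(j + 2)*(j^2 + 5*j + 4) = (j - 5)*(j - 1)*(j + 2)*(j + 4)*(j + 1)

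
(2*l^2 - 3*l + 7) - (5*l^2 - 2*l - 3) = -3*l^2 - l + 10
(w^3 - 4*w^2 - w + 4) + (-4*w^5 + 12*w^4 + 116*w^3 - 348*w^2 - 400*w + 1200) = -4*w^5 + 12*w^4 + 117*w^3 - 352*w^2 - 401*w + 1204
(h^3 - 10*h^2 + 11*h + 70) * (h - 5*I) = h^4 - 10*h^3 - 5*I*h^3 + 11*h^2 + 50*I*h^2 + 70*h - 55*I*h - 350*I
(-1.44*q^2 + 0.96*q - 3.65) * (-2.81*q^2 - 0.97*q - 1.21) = 4.0464*q^4 - 1.3008*q^3 + 11.0677*q^2 + 2.3789*q + 4.4165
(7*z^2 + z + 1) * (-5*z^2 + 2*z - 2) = -35*z^4 + 9*z^3 - 17*z^2 - 2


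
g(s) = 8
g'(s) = 0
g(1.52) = 8.00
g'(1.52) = 0.00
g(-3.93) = 8.00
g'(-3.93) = 0.00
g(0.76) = 8.00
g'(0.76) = 0.00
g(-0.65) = 8.00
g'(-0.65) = 0.00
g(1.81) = 8.00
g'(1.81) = 0.00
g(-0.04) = 8.00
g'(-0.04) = 0.00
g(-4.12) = 8.00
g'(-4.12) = 0.00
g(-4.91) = 8.00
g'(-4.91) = 0.00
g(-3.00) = 8.00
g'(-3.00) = 0.00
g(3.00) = 8.00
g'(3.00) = 0.00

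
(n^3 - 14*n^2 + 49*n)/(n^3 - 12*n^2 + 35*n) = (n - 7)/(n - 5)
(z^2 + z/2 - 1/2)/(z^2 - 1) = (z - 1/2)/(z - 1)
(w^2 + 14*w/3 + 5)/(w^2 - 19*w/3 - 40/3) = (w + 3)/(w - 8)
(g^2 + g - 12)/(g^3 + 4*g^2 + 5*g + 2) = (g^2 + g - 12)/(g^3 + 4*g^2 + 5*g + 2)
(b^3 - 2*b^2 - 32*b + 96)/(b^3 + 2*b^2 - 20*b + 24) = (b^2 - 8*b + 16)/(b^2 - 4*b + 4)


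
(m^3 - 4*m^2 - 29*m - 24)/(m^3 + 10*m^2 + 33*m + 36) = (m^2 - 7*m - 8)/(m^2 + 7*m + 12)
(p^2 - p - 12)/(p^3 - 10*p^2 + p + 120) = (p - 4)/(p^2 - 13*p + 40)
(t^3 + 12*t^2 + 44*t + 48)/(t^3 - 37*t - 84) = (t^2 + 8*t + 12)/(t^2 - 4*t - 21)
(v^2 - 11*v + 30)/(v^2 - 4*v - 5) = (v - 6)/(v + 1)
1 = 1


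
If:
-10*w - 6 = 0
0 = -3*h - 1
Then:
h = -1/3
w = -3/5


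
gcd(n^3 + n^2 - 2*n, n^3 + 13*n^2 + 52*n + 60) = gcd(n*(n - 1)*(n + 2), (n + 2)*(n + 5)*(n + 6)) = n + 2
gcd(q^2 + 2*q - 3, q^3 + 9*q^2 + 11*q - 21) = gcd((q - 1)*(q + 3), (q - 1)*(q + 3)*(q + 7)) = q^2 + 2*q - 3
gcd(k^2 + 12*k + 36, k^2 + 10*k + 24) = k + 6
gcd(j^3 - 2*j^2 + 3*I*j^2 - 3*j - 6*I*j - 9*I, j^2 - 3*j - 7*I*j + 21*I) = j - 3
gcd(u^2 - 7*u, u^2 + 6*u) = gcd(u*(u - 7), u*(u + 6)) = u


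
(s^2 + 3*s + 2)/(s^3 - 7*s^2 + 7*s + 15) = (s + 2)/(s^2 - 8*s + 15)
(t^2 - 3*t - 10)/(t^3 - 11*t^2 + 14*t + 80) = 1/(t - 8)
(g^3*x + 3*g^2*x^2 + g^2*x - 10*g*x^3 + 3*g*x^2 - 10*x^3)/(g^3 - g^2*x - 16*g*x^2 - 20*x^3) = x*(-g^3 - 3*g^2*x - g^2 + 10*g*x^2 - 3*g*x + 10*x^2)/(-g^3 + g^2*x + 16*g*x^2 + 20*x^3)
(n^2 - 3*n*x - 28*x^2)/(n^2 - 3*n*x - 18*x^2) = (-n^2 + 3*n*x + 28*x^2)/(-n^2 + 3*n*x + 18*x^2)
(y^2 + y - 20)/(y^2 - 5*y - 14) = (-y^2 - y + 20)/(-y^2 + 5*y + 14)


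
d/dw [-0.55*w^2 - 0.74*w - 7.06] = -1.1*w - 0.74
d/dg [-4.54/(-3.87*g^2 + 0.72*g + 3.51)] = (3.2688 - 35.1396*g)/(-3.87*g^2 + 0.72*g + 3.51)^2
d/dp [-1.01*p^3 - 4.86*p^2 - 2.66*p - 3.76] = -3.03*p^2 - 9.72*p - 2.66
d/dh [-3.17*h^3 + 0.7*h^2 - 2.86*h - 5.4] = -9.51*h^2 + 1.4*h - 2.86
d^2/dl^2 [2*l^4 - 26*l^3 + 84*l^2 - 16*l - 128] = 24*l^2 - 156*l + 168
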